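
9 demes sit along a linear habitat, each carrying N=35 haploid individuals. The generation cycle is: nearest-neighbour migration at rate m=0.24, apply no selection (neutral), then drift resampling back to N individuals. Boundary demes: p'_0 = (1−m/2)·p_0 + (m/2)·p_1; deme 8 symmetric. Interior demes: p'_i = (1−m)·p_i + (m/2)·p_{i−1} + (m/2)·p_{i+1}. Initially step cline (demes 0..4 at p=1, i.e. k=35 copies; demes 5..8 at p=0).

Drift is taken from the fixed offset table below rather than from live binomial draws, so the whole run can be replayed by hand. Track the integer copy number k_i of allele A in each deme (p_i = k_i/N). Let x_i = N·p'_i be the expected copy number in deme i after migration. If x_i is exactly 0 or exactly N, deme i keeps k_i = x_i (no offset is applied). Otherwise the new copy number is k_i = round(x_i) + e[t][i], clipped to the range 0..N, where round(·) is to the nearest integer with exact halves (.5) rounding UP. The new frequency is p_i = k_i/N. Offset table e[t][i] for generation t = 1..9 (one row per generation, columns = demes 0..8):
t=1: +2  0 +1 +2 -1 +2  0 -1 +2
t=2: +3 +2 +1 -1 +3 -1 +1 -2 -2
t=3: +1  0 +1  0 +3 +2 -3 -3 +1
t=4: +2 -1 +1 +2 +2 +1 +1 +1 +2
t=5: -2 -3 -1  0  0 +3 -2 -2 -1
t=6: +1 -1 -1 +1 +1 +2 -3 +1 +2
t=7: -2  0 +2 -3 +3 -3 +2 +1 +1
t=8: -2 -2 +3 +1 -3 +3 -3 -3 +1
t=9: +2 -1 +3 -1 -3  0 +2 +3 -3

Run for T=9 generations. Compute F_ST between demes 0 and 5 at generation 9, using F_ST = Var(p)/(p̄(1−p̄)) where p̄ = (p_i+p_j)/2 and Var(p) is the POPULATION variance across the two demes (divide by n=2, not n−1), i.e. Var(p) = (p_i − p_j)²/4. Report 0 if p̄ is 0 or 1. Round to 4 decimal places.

t=0: k=[35 35 35 35 35 0 0 0 0]
t=1: x=[35.0000 35.0000 35.0000 35.0000 30.8000 4.2000 0.0000 0.0000 0.0000] k=[35 35 35 35 30 6 0 0 0]
t=2: x=[35.0000 35.0000 35.0000 34.4000 27.7200 8.1600 0.7200 0.0000 0.0000] k=[35 35 35 33 31 7 2 0 0]
t=3: x=[35.0000 35.0000 34.7600 33.0000 28.3600 9.2800 2.3600 0.2400 0.0000] k=[35 35 35 33 31 11 0 0 0]
t=4: x=[35.0000 35.0000 34.7600 33.0000 28.8400 12.0800 1.3200 0.0000 0.0000] k=[35 35 35 35 31 13 2 0 0]
t=5: x=[35.0000 35.0000 35.0000 34.5200 29.3200 13.8400 3.0800 0.2400 0.0000] k=[35 35 35 35 29 17 1 0 0]
t=6: x=[35.0000 35.0000 35.0000 34.2800 28.2800 16.5200 2.8000 0.1200 0.0000] k=[35 35 35 35 29 19 0 1 0]
t=7: x=[35.0000 35.0000 35.0000 34.2800 28.5200 17.9200 2.4000 0.7600 0.1200] k=[35 35 35 31 32 15 4 2 1]
t=8: x=[35.0000 35.0000 34.5200 31.6000 29.8400 15.7200 5.0800 2.1200 1.1200] k=[35 35 35 33 27 19 2 0 2]
t=9: x=[35.0000 35.0000 34.7600 32.5200 26.7600 17.9200 3.8000 0.4800 1.7600] k=[35 35 35 32 24 18 6 3 0]

0.3208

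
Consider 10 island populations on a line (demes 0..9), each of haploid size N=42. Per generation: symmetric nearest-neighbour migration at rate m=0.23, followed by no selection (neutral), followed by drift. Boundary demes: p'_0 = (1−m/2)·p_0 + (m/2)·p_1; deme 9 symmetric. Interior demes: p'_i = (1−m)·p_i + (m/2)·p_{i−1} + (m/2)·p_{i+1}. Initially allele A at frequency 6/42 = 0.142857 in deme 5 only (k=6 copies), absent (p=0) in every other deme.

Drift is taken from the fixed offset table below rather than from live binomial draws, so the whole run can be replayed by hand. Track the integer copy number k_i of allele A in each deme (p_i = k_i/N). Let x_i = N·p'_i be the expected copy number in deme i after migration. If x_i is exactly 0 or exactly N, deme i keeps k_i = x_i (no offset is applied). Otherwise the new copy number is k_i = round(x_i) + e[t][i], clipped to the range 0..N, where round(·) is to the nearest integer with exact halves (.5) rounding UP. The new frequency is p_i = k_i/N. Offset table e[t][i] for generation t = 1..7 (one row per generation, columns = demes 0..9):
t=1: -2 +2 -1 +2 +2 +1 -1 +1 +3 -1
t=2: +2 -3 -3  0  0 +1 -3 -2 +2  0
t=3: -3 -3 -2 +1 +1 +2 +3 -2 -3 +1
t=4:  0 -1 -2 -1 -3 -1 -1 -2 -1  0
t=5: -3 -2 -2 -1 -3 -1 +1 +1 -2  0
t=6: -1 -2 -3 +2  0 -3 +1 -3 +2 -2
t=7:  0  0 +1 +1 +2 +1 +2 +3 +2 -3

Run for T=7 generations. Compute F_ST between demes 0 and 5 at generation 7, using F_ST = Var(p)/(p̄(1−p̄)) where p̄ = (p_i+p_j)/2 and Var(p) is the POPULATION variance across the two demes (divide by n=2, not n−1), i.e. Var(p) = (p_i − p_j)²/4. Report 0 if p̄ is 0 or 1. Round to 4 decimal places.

0.0244

t=0: k=[0 0 0 0 0 6 0 0 0 0]
t=1: x=[0.0000 0.0000 0.0000 0.0000 0.6900 4.6200 0.6900 0.0000 0.0000 0.0000] k=[0 0 0 0 3 6 0 0 0 0]
t=2: x=[0.0000 0.0000 0.0000 0.3450 3.0000 4.9650 0.6900 0.0000 0.0000 0.0000] k=[0 0 0 0 3 6 0 0 0 0]
t=3: x=[0.0000 0.0000 0.0000 0.3450 3.0000 4.9650 0.6900 0.0000 0.0000 0.0000] k=[0 0 0 1 4 7 4 0 0 0]
t=4: x=[0.0000 0.0000 0.1150 1.2300 4.0000 6.3100 3.8850 0.4600 0.0000 0.0000] k=[0 0 0 0 1 5 3 0 0 0]
t=5: x=[0.0000 0.0000 0.0000 0.1150 1.3450 4.3100 2.8850 0.3450 0.0000 0.0000] k=[0 0 0 0 0 3 4 1 0 0]
t=6: x=[0.0000 0.0000 0.0000 0.0000 0.3450 2.7700 3.5400 1.2300 0.1150 0.0000] k=[0 0 0 0 0 0 5 0 2 0]
t=7: x=[0.0000 0.0000 0.0000 0.0000 0.0000 0.5750 3.8500 0.8050 1.5400 0.2300] k=[0 0 0 0 0 2 6 4 4 0]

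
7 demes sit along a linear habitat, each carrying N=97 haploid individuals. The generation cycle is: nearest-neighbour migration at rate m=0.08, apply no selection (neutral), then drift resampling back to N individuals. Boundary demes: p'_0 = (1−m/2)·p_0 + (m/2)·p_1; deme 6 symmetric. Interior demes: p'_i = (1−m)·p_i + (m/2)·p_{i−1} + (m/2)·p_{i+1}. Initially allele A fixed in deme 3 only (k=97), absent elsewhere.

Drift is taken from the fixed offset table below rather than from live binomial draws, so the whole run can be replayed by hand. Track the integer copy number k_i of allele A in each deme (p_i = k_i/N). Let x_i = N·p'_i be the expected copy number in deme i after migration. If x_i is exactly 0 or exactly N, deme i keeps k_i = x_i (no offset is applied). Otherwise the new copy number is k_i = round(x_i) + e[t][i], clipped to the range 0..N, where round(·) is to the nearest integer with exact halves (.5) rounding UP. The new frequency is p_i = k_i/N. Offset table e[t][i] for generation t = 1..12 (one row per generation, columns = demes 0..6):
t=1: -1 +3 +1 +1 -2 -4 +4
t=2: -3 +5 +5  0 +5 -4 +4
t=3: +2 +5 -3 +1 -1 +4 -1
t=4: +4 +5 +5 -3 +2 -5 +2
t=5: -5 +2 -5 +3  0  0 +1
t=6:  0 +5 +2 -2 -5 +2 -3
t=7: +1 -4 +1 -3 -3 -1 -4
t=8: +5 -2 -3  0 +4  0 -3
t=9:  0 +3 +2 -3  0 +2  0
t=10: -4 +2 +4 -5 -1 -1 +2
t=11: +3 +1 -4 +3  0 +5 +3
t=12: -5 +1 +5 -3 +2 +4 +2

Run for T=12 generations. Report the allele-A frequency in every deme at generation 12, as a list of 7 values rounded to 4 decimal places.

t=0: k=[0 0 0 97 0 0 0]
t=1: x=[0.0000 0.0000 3.8800 89.2400 3.8800 0.0000 0.0000] k=[0 0 5 90 2 0 0]
t=2: x=[0.0000 0.2000 8.2000 83.0800 5.4400 0.0800 0.0000] k=[0 5 13 83 10 0 0]
t=3: x=[0.2000 5.1200 15.4800 77.2800 12.5200 0.4000 0.0000] k=[2 10 12 78 12 4 0]
t=4: x=[2.3200 9.7600 14.5600 72.7200 14.3200 4.1600 0.1600] k=[6 15 20 70 16 0 2]
t=5: x=[6.3600 14.8400 21.8000 65.8400 17.5200 0.7200 1.9200] k=[1 17 17 69 18 1 3]
t=6: x=[1.6400 16.3600 19.0800 64.8800 19.3600 1.7600 2.9200] k=[2 21 21 63 14 4 0]
t=7: x=[2.7600 20.2400 22.6800 59.3600 15.5600 4.2400 0.1600] k=[4 16 24 56 13 3 0]
t=8: x=[4.4800 15.8400 24.9600 53.0000 14.3200 3.2800 0.1200] k=[9 14 22 53 18 3 0]
t=9: x=[9.2000 14.1200 22.9200 50.3600 18.8000 3.4800 0.1200] k=[9 17 25 47 19 5 0]
t=10: x=[9.3200 17.0000 25.5600 45.0000 19.5600 5.3600 0.2000] k=[5 19 30 40 19 4 2]
t=11: x=[5.5600 18.8800 29.9600 38.7600 19.2400 4.5200 2.0800] k=[9 20 26 42 19 10 5]
t=12: x=[9.4400 19.8000 26.4000 40.4400 19.5600 10.1600 5.2000] k=[4 21 31 37 22 14 7]

[0.0412, 0.2165, 0.3196, 0.3814, 0.2268, 0.1443, 0.0722]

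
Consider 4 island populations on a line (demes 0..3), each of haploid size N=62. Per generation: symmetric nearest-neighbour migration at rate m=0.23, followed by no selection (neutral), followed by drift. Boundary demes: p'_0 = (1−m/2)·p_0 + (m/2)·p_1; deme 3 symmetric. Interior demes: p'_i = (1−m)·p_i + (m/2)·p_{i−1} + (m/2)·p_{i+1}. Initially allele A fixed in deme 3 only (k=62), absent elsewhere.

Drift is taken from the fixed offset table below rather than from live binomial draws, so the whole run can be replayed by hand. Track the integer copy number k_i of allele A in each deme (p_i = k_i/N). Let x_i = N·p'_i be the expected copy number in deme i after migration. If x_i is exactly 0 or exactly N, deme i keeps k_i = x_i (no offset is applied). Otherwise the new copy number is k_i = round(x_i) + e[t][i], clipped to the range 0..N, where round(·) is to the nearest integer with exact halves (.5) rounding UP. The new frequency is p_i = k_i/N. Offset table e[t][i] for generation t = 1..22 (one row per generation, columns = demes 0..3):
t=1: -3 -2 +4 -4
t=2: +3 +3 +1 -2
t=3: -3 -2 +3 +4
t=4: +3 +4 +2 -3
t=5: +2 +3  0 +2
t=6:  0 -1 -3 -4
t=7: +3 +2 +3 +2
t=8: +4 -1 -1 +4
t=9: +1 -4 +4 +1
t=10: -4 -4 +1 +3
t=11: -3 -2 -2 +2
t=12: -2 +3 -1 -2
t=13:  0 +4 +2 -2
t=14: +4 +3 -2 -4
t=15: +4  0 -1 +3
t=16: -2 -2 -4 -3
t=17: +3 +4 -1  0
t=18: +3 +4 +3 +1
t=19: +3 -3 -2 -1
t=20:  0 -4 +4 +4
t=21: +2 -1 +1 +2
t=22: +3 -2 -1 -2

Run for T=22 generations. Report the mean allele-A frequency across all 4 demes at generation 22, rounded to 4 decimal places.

0.3871

t=0: k=[0 0 0 62]
t=1: x=[0.0000 0.0000 7.1300 54.8700] k=[0 0 11 51]
t=2: x=[0.0000 1.2650 14.3350 46.4000] k=[0 4 15 44]
t=3: x=[0.4600 4.8050 17.0700 40.6650] k=[0 3 20 45]
t=4: x=[0.3450 4.6100 20.9200 42.1250] k=[3 9 23 39]
t=5: x=[3.6900 9.9200 23.2300 37.1600] k=[6 13 23 39]
t=6: x=[6.8050 13.3450 23.6900 37.1600] k=[7 12 21 33]
t=7: x=[7.5750 12.4600 21.3450 31.6200] k=[11 14 24 34]
t=8: x=[11.3450 14.8050 24.0000 32.8500] k=[15 14 23 37]
t=9: x=[14.8850 15.1500 23.5750 35.3900] k=[16 11 28 36]
t=10: x=[15.4250 13.5300 26.9650 35.0800] k=[11 10 28 38]
t=11: x=[10.8850 12.1850 27.0800 36.8500] k=[8 10 25 39]
t=12: x=[8.2300 11.4950 24.8850 37.3900] k=[6 14 24 35]
t=13: x=[6.9200 14.2300 24.1150 33.7350] k=[7 18 26 32]
t=14: x=[8.2650 17.6550 25.7700 31.3100] k=[12 21 24 27]
t=15: x=[13.0350 20.3100 24.0000 26.6550] k=[17 20 23 30]
t=16: x=[17.3450 20.0000 23.4600 29.1950] k=[15 18 19 26]
t=17: x=[15.3450 17.7700 19.6900 25.1950] k=[18 22 19 25]
t=18: x=[18.4600 21.1950 20.0350 24.3100] k=[21 25 23 25]
t=19: x=[21.4600 24.3100 23.4600 24.7700] k=[24 21 21 24]
t=20: x=[23.6550 21.3450 21.3450 23.6550] k=[24 17 25 28]
t=21: x=[23.1950 18.7250 24.4250 27.6550] k=[25 18 25 30]
t=22: x=[24.1950 19.6100 24.7700 29.4250] k=[27 18 24 27]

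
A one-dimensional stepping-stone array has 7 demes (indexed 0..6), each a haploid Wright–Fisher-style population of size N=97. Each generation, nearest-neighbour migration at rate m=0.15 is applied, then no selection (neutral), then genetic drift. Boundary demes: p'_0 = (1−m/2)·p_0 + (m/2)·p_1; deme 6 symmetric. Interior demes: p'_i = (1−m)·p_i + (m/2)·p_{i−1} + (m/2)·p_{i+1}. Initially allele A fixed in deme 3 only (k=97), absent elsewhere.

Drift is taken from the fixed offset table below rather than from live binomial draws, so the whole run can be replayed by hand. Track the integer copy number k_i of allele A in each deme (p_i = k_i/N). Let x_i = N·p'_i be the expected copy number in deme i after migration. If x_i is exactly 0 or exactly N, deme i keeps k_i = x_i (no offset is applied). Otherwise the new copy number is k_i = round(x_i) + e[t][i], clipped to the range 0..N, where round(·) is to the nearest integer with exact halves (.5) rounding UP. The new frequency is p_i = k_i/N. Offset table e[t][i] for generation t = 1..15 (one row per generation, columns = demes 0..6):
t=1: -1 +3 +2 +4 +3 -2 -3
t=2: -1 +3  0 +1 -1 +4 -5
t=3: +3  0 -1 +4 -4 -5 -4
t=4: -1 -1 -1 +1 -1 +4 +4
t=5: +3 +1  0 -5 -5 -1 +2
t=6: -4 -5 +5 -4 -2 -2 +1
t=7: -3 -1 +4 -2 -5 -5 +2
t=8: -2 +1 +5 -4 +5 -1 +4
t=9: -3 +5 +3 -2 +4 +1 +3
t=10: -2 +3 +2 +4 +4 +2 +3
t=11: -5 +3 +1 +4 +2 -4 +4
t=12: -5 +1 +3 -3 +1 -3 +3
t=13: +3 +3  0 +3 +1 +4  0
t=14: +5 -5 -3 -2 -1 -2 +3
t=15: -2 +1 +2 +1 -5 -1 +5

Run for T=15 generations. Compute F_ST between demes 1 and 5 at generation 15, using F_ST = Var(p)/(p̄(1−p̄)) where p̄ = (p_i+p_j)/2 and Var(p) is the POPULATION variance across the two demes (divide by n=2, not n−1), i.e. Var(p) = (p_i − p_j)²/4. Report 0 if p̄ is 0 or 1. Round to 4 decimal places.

0.0097

t=0: k=[0 0 0 97 0 0 0]
t=1: x=[0.0000 0.0000 7.2750 82.4500 7.2750 0.0000 0.0000] k=[0 0 9 86 10 0 0]
t=2: x=[0.0000 0.6750 14.1000 74.5250 14.9500 0.7500 0.0000] k=[0 4 14 76 14 5 0]
t=3: x=[0.3000 4.4500 17.9000 66.7000 17.9750 5.3000 0.3750] k=[3 4 17 71 14 0 0]
t=4: x=[3.0750 4.9000 20.0750 62.6750 17.2250 1.0500 0.0000] k=[2 4 19 64 16 5 0]
t=5: x=[2.1500 4.9750 21.2500 57.0250 18.7750 5.4500 0.3750] k=[5 6 21 52 14 4 2]
t=6: x=[5.0750 7.0500 22.2000 46.8250 16.1000 4.6000 2.1500] k=[1 2 27 43 14 3 3]
t=7: x=[1.0750 3.8000 26.3250 39.6250 15.3500 3.8250 3.0000] k=[0 3 30 38 10 0 5]
t=8: x=[0.2250 4.8000 28.5750 35.3000 11.3500 1.1250 4.6250] k=[0 6 34 31 16 0 9]
t=9: x=[0.4500 7.6500 31.6750 30.1000 15.9250 1.8750 8.3250] k=[0 13 35 28 20 3 11]
t=10: x=[0.9750 13.6750 32.8250 27.9250 19.3250 4.8750 10.4000] k=[0 17 35 32 23 7 13]
t=11: x=[1.2750 17.0750 33.4250 31.5500 22.4750 8.6500 12.5500] k=[0 20 34 36 24 5 17]
t=12: x=[1.5000 19.5500 33.1000 34.9500 23.4750 7.3250 16.1000] k=[0 21 36 32 24 4 19]
t=13: x=[1.5750 20.5500 34.5750 31.7000 23.1000 6.6250 17.8750] k=[5 24 35 35 24 11 18]
t=14: x=[6.4250 23.4000 34.1750 34.1750 23.8500 12.5000 17.4750] k=[11 18 31 32 23 11 20]
t=15: x=[11.5250 18.4500 30.1000 31.2500 22.7750 12.5750 19.3250] k=[10 19 32 32 18 12 24]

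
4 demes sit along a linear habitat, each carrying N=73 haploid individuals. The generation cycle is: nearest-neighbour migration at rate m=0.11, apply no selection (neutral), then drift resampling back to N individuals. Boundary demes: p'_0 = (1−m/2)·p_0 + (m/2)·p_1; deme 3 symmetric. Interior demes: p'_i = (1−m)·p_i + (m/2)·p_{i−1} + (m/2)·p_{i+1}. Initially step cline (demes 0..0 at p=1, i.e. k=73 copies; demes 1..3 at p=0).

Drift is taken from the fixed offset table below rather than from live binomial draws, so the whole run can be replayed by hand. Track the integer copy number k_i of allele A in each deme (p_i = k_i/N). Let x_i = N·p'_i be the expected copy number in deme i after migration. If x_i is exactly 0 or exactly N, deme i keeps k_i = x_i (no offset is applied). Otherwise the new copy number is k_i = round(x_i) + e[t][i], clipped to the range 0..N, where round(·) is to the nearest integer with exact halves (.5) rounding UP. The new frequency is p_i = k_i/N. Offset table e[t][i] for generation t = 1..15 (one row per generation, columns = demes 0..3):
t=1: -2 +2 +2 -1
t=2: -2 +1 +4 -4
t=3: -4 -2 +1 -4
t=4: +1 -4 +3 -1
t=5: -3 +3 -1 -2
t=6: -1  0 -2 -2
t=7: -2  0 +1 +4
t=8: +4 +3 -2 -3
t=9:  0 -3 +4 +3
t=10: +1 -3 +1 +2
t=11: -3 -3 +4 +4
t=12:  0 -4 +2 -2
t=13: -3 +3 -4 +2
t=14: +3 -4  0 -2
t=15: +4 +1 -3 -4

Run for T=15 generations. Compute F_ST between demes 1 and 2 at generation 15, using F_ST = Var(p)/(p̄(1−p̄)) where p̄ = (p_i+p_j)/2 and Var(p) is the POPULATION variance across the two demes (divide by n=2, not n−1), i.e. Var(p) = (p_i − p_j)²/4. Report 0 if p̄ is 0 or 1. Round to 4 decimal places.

0.0173

t=0: k=[73 0 0 0]
t=1: x=[68.9850 4.0150 0.0000 0.0000] k=[67 6 0 0]
t=2: x=[63.6450 9.0250 0.3300 0.0000] k=[62 10 4 0]
t=3: x=[59.1400 12.5300 4.1100 0.2200] k=[55 11 5 0]
t=4: x=[52.5800 13.0900 5.0550 0.2750] k=[54 9 8 0]
t=5: x=[51.5250 11.4200 7.6150 0.4400] k=[49 14 7 0]
t=6: x=[47.0750 15.5400 7.0000 0.3850] k=[46 16 5 0]
t=7: x=[44.3500 17.0450 5.3300 0.2750] k=[42 17 6 4]
t=8: x=[40.6250 17.7700 6.4950 4.1100] k=[45 21 4 1]
t=9: x=[43.6800 21.3850 4.7700 1.1650] k=[44 18 9 4]
t=10: x=[42.5700 18.9350 9.2200 4.2750] k=[44 16 10 6]
t=11: x=[42.4600 17.2100 10.1100 6.2200] k=[39 14 14 10]
t=12: x=[37.6250 15.3750 13.7800 10.2200] k=[38 11 16 8]
t=13: x=[36.5150 12.7600 15.2850 8.4400] k=[34 16 11 10]
t=14: x=[33.0100 16.7150 11.2200 10.0550] k=[36 13 11 8]
t=15: x=[34.7350 14.1550 10.9450 8.1650] k=[39 15 8 4]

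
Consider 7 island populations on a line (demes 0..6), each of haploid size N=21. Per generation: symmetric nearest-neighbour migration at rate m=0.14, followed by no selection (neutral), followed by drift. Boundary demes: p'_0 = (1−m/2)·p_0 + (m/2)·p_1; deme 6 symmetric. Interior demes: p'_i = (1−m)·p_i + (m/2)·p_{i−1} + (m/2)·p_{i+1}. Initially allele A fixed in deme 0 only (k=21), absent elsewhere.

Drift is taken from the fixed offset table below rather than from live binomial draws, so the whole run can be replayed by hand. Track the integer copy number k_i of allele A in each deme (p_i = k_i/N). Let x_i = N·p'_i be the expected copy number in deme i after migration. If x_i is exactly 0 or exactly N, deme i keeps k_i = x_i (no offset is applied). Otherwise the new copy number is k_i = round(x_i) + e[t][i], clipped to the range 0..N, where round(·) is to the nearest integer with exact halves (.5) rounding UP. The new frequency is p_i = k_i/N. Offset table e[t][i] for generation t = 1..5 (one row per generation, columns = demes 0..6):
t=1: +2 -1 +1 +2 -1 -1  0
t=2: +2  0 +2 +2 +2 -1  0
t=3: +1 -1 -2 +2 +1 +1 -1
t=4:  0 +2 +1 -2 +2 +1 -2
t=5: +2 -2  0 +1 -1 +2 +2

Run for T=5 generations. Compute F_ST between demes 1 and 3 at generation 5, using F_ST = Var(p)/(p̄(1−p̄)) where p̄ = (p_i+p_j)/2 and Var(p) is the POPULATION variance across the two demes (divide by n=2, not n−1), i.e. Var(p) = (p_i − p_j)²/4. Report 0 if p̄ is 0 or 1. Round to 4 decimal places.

t=0: k=[21 0 0 0 0 0 0]
t=1: x=[19.5300 1.4700 0.0000 0.0000 0.0000 0.0000 0.0000] k=[21 0 0 0 0 0 0]
t=2: x=[19.5300 1.4700 0.0000 0.0000 0.0000 0.0000 0.0000] k=[21 1 0 0 0 0 0]
t=3: x=[19.6000 2.3300 0.0700 0.0000 0.0000 0.0000 0.0000] k=[21 1 0 0 0 0 0]
t=4: x=[19.6000 2.3300 0.0700 0.0000 0.0000 0.0000 0.0000] k=[20 4 1 0 0 0 0]
t=5: x=[18.8800 4.9100 1.1400 0.0700 0.0000 0.0000 0.0000] k=[21 3 1 1 0 0 0]

0.0263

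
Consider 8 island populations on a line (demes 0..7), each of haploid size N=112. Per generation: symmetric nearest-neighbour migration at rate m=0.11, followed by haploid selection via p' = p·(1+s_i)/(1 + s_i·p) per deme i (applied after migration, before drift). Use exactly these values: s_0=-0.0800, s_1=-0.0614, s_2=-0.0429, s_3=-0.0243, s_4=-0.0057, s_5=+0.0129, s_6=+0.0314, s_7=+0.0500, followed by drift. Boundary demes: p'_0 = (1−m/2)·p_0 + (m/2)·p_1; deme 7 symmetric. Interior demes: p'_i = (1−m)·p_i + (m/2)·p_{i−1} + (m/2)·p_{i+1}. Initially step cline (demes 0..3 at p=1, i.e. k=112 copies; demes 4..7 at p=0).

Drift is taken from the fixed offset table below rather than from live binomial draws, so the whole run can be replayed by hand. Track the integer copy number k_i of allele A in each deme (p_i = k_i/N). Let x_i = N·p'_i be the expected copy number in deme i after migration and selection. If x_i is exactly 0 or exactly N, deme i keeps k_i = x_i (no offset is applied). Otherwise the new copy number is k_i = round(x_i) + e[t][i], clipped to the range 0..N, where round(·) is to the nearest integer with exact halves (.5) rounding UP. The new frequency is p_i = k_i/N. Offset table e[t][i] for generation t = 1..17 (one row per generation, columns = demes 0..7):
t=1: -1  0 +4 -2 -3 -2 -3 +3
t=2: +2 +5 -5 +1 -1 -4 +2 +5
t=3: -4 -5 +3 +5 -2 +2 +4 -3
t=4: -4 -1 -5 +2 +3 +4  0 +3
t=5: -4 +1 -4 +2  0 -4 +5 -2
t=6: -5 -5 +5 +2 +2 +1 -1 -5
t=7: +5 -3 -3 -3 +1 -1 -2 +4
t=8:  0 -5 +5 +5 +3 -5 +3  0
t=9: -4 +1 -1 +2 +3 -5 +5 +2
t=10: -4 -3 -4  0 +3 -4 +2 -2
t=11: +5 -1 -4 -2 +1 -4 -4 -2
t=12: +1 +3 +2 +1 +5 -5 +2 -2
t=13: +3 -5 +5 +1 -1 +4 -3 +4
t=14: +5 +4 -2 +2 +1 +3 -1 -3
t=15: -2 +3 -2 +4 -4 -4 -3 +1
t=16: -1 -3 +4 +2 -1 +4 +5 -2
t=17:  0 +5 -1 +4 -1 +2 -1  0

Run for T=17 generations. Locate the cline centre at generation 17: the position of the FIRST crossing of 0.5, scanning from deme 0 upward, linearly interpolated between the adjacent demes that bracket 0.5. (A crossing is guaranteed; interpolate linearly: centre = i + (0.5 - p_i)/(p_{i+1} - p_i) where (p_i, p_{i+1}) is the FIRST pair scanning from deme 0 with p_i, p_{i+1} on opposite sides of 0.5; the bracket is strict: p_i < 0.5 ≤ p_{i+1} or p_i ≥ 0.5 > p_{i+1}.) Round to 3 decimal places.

3.643

t=0: k=[112 112 112 112 0 0 0 0]
t=1: x=[112.0000 112.0000 112.0000 105.6952 6.1268 0.0000 0.0000 0.0000] k=[112 112 112 104 3 0 0 0]
t=2: x=[112.0000 112.0000 111.5404 98.5975 8.3457 0.1671 0.0000 0.0000] k=[112 112 107 100 7 0 0 0]
t=3: x=[112.0000 111.7071 106.6719 94.9169 11.6701 0.3899 0.0000 0.0000] k=[112 107 110 100 10 2 0 0]
t=4: x=[111.7012 107.1546 109.1664 95.2526 14.4380 2.3594 0.1135 0.0000] k=[108 106 104 97 17 6 0 0]
t=5: x=[107.5468 105.6298 103.3826 92.5935 20.6984 6.3514 0.3403 0.0000] k=[104 107 99 95 21 2 5 0]
t=6: x=[103.5352 106.0478 98.7151 90.7293 23.9173 3.2502 4.6972 0.2887] k=[99 101 104 93 26 4 4 0]
t=7: x=[98.1280 100.4131 102.8690 89.4807 28.3538 5.2740 3.8946 0.2310] k=[103 97 100 86 29 4 2 4]
t=8: x=[101.9316 96.6760 98.5548 83.1108 30.6326 5.3297 2.2883 4.0774] k=[102 92 104 88 34 0 5 4]
t=9: x=[100.6258 92.1981 102.0703 85.4145 34.9624 2.1721 4.8103 4.2501] k=[97 93 101 87 38 0 10 6]
t=10: x=[95.6497 92.6674 99.3047 84.5687 38.4605 2.6732 9.4953 6.5129] k=[92 90 95 85 41 0 11 5]
t=11: x=[90.4773 89.2581 93.5079 82.5997 41.0163 2.8959 10.3518 5.5832] k=[95 88 90 81 42 0 6 4]
t=12: x=[93.3549 87.2965 88.5935 78.7780 41.6853 2.6732 5.7257 4.3076] k=[94 90 91 80 47 0 8 2]
t=13: x=[92.4719 89.1438 89.5636 78.2124 46.0749 3.0630 7.4419 2.4440] k=[95 84 95 79 45 7 4 6]
t=14: x=[93.1222 83.8972 92.8283 77.4248 44.6265 9.0308 4.4040 6.1683] k=[98 88 91 79 46 12 3 3]
t=15: x=[96.3614 87.5246 89.3942 77.2582 45.7902 13.5267 3.6012 3.1458] k=[94 91 87 81 42 10 1 4]
t=16: x=[92.5300 89.8402 86.0255 78.6114 42.2345 11.3955 1.7113 4.0199] k=[92 87 90 81 41 15 7 2]
t=17: x=[90.3035 86.2034 88.5371 78.7225 41.6204 16.1665 7.3752 2.3863] k=[90 91 88 83 41 18 6 2]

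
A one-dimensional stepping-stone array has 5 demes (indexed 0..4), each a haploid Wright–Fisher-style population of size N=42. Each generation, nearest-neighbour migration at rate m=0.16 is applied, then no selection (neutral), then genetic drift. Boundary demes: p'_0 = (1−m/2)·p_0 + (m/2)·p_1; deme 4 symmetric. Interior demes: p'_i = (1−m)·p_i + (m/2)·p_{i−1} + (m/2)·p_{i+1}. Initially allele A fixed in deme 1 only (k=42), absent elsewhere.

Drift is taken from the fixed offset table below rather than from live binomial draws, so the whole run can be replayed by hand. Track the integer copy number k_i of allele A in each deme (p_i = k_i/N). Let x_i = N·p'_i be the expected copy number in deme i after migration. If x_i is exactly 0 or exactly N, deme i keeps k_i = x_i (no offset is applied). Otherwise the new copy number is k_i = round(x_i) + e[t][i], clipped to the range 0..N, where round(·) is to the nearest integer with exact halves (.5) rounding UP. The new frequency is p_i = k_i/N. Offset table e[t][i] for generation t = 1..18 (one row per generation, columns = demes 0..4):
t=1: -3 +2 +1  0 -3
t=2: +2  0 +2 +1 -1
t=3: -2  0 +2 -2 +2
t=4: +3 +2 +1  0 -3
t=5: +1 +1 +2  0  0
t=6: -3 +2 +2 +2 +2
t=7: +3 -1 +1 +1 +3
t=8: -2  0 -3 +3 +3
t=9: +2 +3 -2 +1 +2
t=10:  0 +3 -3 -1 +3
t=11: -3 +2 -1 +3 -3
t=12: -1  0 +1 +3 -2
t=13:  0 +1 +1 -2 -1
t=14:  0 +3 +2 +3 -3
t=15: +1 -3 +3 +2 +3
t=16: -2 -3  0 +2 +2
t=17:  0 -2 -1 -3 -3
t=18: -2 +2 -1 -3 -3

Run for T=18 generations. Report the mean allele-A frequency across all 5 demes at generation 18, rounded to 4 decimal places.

0.3381

t=0: k=[0 42 0 0 0]
t=1: x=[3.3600 35.2800 3.3600 0.0000 0.0000] k=[0 37 4 0 0]
t=2: x=[2.9600 31.4000 6.3200 0.3200 0.0000] k=[5 31 8 1 0]
t=3: x=[7.0800 27.0800 9.2800 1.4800 0.0800] k=[5 27 11 0 2]
t=4: x=[6.7600 23.9600 11.4000 1.0400 1.8400] k=[10 26 12 1 0]
t=5: x=[11.2800 23.6000 12.2400 1.8000 0.0800] k=[12 25 14 2 0]
t=6: x=[13.0400 23.0800 13.9200 2.8000 0.1600] k=[10 25 16 5 2]
t=7: x=[11.2000 23.0800 15.8400 5.6400 2.2400] k=[14 22 17 7 5]
t=8: x=[14.6400 20.9600 16.6000 7.6400 5.1600] k=[13 21 14 11 8]
t=9: x=[13.6400 19.8000 14.3200 11.0000 8.2400] k=[16 23 12 12 10]
t=10: x=[16.5600 21.5600 12.8800 11.8400 10.1600] k=[17 25 10 11 13]
t=11: x=[17.6400 23.1600 11.2800 11.0800 12.8400] k=[15 25 10 14 10]
t=12: x=[15.8000 23.0000 11.5200 13.3600 10.3200] k=[15 23 13 16 8]
t=13: x=[15.6400 21.5600 14.0400 15.1200 8.6400] k=[16 23 15 13 8]
t=14: x=[16.5600 21.8000 15.4800 12.7600 8.4000] k=[17 25 17 16 5]
t=15: x=[17.6400 23.7200 17.5600 15.2000 5.8800] k=[19 21 21 17 9]
t=16: x=[19.1600 20.8400 20.6800 16.6800 9.6400] k=[17 18 21 19 12]
t=17: x=[17.0800 18.1600 20.6000 18.6000 12.5600] k=[17 16 20 16 10]
t=18: x=[16.9200 16.4000 19.3600 15.8400 10.4800] k=[15 18 18 13 7]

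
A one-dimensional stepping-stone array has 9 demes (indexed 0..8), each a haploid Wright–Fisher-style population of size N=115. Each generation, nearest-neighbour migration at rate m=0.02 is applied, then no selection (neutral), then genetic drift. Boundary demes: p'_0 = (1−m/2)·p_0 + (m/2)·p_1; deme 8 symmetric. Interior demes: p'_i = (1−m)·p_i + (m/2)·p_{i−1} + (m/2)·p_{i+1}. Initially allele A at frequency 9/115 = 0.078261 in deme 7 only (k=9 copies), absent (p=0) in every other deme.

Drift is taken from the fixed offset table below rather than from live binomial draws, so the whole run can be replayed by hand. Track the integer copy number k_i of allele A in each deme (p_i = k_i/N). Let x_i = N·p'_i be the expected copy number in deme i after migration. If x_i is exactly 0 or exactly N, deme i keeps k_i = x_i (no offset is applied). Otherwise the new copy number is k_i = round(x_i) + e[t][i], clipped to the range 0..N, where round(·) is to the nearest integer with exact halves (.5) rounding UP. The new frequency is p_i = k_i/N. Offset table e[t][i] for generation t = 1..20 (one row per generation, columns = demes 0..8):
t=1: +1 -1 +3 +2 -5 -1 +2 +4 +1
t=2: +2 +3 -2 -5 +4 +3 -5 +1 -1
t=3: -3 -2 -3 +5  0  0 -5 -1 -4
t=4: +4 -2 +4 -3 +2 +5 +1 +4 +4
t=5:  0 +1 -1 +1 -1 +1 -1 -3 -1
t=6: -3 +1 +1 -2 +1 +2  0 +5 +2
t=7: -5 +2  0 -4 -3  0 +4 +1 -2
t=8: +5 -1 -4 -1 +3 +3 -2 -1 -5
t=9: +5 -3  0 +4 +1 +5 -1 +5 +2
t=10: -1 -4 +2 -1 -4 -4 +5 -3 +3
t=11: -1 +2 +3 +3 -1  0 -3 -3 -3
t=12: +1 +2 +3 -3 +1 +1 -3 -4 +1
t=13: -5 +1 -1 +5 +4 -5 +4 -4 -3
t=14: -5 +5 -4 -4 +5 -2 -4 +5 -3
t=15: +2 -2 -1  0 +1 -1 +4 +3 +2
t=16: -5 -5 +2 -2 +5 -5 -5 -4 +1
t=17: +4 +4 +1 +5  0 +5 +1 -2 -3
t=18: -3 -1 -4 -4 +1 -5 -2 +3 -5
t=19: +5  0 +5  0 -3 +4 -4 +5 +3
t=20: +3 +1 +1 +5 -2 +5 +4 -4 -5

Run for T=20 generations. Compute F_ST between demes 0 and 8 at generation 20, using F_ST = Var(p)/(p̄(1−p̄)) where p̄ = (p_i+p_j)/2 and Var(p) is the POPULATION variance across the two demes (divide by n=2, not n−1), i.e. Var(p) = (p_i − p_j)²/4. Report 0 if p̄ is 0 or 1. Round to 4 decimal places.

t=0: k=[0 0 0 0 0 0 0 9 0]
t=1: x=[0.0000 0.0000 0.0000 0.0000 0.0000 0.0000 0.0900 8.8200 0.0900] k=[0 0 0 0 0 0 2 13 1]
t=2: x=[0.0000 0.0000 0.0000 0.0000 0.0000 0.0200 2.0900 12.7700 1.1200] k=[0 0 0 0 0 3 0 14 0]
t=3: x=[0.0000 0.0000 0.0000 0.0000 0.0300 2.9400 0.1700 13.7200 0.1400] k=[0 0 0 0 0 3 0 13 0]
t=4: x=[0.0000 0.0000 0.0000 0.0000 0.0300 2.9400 0.1600 12.7400 0.1300] k=[0 0 0 0 2 8 1 17 4]
t=5: x=[0.0000 0.0000 0.0000 0.0200 2.0400 7.8700 1.2300 16.7100 4.1300] k=[0 0 0 1 1 9 0 14 3]
t=6: x=[0.0000 0.0000 0.0100 0.9900 1.0800 8.8300 0.2300 13.7500 3.1100] k=[0 0 1 0 2 11 0 19 5]
t=7: x=[0.0000 0.0100 0.9800 0.0300 2.0700 10.8000 0.3000 18.6700 5.1400] k=[0 2 1 0 0 11 4 20 3]
t=8: x=[0.0200 1.9700 1.0000 0.0100 0.1100 10.8200 4.2300 19.6700 3.1700] k=[5 1 0 0 3 14 2 19 0]
t=9: x=[4.9600 1.0300 0.0100 0.0300 3.0800 13.7700 2.2900 18.6400 0.1900] k=[10 0 0 4 4 19 1 24 2]
t=10: x=[9.9000 0.1000 0.0400 3.9600 4.1500 18.6700 1.4100 23.5500 2.2200] k=[9 0 2 3 0 15 6 21 5]
t=11: x=[8.9100 0.1100 1.9900 2.9600 0.1800 14.7600 6.2400 20.6900 5.1600] k=[8 2 5 6 0 15 3 18 2]
t=12: x=[7.9400 2.0900 4.9800 5.9300 0.2100 14.7300 3.2700 17.6900 2.1600] k=[9 4 8 3 1 16 0 14 3]
t=13: x=[8.9500 4.0900 7.9100 3.0300 1.1700 15.6900 0.3000 13.7500 3.1100] k=[4 5 7 8 5 11 4 10 0]
t=14: x=[4.0100 5.0100 6.9900 7.9600 5.0900 10.8700 4.1300 9.8400 0.1000] k=[0 10 3 4 10 9 0 15 0]
t=15: x=[0.1000 9.8300 3.0800 4.0500 9.9300 8.9200 0.2400 14.7000 0.1500] k=[2 8 2 4 11 8 4 18 2]
t=16: x=[2.0600 7.8800 2.0800 4.0500 10.9000 7.9900 4.1800 17.7000 2.1600] k=[0 3 4 2 16 3 0 14 3]
t=17: x=[0.0300 2.9800 3.9700 2.1600 15.7300 3.1000 0.1700 13.7500 3.1100] k=[4 7 5 7 16 8 1 12 0]
t=18: x=[4.0300 6.9500 5.0400 7.0700 15.8300 8.0100 1.1800 11.7700 0.1200] k=[1 6 1 3 17 3 0 15 0]
t=19: x=[1.0500 5.9000 1.0700 3.1200 16.7200 3.1100 0.1800 14.7000 0.1500] k=[6 6 6 3 14 7 0 20 3]
t=20: x=[6.0000 6.0000 5.9700 3.1400 13.8200 7.0000 0.2700 19.6300 3.1700] k=[9 7 7 8 12 12 4 16 0]

0.0407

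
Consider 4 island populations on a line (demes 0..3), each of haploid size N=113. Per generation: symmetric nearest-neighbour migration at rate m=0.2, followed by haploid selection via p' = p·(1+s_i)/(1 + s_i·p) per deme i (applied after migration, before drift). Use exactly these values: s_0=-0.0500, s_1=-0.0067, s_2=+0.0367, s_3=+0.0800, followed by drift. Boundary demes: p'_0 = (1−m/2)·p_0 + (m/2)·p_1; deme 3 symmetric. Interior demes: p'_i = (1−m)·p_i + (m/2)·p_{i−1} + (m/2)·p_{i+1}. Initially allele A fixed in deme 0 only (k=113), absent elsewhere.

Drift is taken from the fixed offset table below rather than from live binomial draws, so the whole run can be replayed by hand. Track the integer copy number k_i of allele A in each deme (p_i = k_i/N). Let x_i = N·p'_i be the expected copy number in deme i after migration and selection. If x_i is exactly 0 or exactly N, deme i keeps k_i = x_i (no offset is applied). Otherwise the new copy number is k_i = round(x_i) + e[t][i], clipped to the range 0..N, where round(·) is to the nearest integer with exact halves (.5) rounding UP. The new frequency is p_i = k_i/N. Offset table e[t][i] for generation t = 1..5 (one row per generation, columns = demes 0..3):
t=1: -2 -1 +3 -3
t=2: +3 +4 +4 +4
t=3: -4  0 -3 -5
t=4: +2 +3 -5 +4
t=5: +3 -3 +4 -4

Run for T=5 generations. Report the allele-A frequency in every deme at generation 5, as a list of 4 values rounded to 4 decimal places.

t=0: k=[113 0 0 0]
t=1: x=[101.1675 11.2318 0.0000 0.0000] k=[99 10 0 0]
t=2: x=[89.1491 17.7990 1.0364 0.0000] k=[92 22 5 0]
t=3: x=[83.9057 27.1611 6.4146 0.5398] k=[80 27 3 0]
t=4: x=[73.3908 29.7524 5.2784 0.3239] k=[75 33 0 4]
t=5: x=[69.4352 33.7407 3.8312 3.8781] k=[72 31 8 0]

[0.6372, 0.2743, 0.0708, 0.0000]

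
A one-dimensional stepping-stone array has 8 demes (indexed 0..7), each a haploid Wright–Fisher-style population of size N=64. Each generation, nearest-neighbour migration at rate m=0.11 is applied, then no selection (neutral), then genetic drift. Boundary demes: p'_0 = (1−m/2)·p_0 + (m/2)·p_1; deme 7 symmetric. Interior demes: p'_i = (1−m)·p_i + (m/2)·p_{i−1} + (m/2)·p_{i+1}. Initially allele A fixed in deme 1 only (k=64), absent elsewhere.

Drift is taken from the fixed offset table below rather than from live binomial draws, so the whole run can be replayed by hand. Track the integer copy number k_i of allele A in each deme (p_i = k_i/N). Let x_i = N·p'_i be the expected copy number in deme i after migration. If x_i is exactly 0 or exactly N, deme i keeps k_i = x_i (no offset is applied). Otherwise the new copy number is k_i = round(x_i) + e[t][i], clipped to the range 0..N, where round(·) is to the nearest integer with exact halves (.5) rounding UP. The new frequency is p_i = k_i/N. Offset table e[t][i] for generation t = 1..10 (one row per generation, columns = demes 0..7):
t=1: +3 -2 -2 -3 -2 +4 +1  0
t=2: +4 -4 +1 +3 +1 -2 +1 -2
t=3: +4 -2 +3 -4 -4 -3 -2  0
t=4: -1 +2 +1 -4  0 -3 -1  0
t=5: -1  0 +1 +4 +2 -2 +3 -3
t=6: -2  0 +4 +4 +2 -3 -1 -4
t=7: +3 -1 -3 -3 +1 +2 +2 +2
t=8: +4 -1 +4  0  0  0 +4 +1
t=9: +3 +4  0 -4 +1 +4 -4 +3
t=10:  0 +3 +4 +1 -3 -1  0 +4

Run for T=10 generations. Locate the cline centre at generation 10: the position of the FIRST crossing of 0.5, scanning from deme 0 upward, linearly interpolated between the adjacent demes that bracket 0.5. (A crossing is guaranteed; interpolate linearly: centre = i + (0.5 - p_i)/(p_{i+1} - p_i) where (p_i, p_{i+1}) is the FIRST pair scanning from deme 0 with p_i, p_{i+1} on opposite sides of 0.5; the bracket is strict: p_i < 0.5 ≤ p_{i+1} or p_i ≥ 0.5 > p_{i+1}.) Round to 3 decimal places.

0.500

t=0: k=[0 64 0 0 0 0 0 0]
t=1: x=[3.5200 56.9600 3.5200 0.0000 0.0000 0.0000 0.0000 0.0000] k=[7 55 2 0 0 0 0 0]
t=2: x=[9.6400 49.4450 4.8050 0.1100 0.0000 0.0000 0.0000 0.0000] k=[14 45 6 3 0 0 0 0]
t=3: x=[15.7050 41.1500 7.9800 3.0000 0.1650 0.0000 0.0000 0.0000] k=[20 39 11 0 0 0 0 0]
t=4: x=[21.0450 36.4150 11.9350 0.6050 0.0000 0.0000 0.0000 0.0000] k=[20 38 13 0 0 0 0 0]
t=5: x=[20.9900 35.6350 13.6600 0.7150 0.0000 0.0000 0.0000 0.0000] k=[20 36 15 5 0 0 0 0]
t=6: x=[20.8800 33.9650 15.6050 5.2750 0.2750 0.0000 0.0000 0.0000] k=[19 34 20 9 2 0 0 0]
t=7: x=[19.8250 32.4050 20.1650 9.2200 2.2750 0.1100 0.0000 0.0000] k=[23 31 17 6 3 2 0 0]
t=8: x=[23.4400 29.7900 17.1650 6.4400 3.1100 1.9450 0.1100 0.0000] k=[27 29 21 6 3 2 4 0]
t=9: x=[27.1100 28.4500 20.6150 6.6600 3.1100 2.1650 3.6700 0.2200] k=[30 32 21 3 4 6 0 3]
t=10: x=[30.1100 31.2850 20.6150 4.0450 4.0550 5.5600 0.4950 2.8350] k=[30 34 25 5 1 5 0 7]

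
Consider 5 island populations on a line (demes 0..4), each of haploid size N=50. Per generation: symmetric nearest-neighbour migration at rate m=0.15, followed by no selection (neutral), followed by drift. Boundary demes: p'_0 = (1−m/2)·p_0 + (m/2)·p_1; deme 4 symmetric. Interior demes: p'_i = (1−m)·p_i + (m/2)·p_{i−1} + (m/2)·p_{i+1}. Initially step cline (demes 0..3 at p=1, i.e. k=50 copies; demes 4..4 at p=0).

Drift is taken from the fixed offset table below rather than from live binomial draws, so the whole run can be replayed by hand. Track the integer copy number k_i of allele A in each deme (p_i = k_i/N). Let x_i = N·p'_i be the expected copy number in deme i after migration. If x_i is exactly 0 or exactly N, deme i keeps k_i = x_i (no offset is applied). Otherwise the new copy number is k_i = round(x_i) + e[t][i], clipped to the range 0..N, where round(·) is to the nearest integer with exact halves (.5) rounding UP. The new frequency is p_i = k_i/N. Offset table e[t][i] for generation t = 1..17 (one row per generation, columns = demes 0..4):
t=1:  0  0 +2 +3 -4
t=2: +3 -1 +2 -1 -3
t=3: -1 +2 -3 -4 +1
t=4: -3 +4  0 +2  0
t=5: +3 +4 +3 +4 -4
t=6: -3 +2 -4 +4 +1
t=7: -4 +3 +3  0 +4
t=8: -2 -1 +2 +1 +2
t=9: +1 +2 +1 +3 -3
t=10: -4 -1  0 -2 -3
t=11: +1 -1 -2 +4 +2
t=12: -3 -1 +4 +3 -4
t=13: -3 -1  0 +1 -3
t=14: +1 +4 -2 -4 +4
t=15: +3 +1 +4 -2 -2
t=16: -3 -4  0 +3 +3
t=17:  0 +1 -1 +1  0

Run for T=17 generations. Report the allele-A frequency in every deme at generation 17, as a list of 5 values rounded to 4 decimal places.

[0.9000, 0.9400, 0.9200, 0.7800, 0.5600]

t=0: k=[50 50 50 50 0]
t=1: x=[50.0000 50.0000 50.0000 46.2500 3.7500] k=[50 50 50 49 0]
t=2: x=[50.0000 50.0000 49.9250 45.4000 3.6750] k=[50 50 50 44 1]
t=3: x=[50.0000 50.0000 49.5500 41.2250 4.2250] k=[50 50 47 37 5]
t=4: x=[50.0000 49.7750 46.4750 35.3500 7.4000] k=[50 50 46 37 7]
t=5: x=[50.0000 49.7000 45.6250 35.4250 9.2500] k=[50 50 49 39 5]
t=6: x=[50.0000 49.9250 48.3250 37.2000 7.5500] k=[50 50 44 41 9]
t=7: x=[50.0000 49.5500 44.2250 38.8250 11.4000] k=[50 50 47 39 15]
t=8: x=[50.0000 49.7750 46.6250 37.8000 16.8000] k=[50 49 49 39 19]
t=9: x=[49.9250 49.0750 48.2500 38.2500 20.5000] k=[50 50 49 41 18]
t=10: x=[50.0000 49.9250 48.4750 39.8750 19.7250] k=[50 49 48 38 17]
t=11: x=[49.9250 49.0000 47.3250 37.1750 18.5750] k=[50 48 45 41 21]
t=12: x=[49.8500 47.9250 44.9250 39.8000 22.5000] k=[47 47 49 43 19]
t=13: x=[47.0000 47.1500 48.4000 41.6500 20.8000] k=[44 46 48 43 18]
t=14: x=[44.1500 46.0000 47.4750 41.5000 19.8750] k=[45 50 45 38 24]
t=15: x=[45.3750 49.2500 44.8500 37.4750 25.0500] k=[48 50 49 35 23]
t=16: x=[48.1500 49.7750 48.0250 35.1500 23.9000] k=[45 46 48 38 27]
t=17: x=[45.0750 46.0750 47.1000 37.9250 27.8250] k=[45 47 46 39 28]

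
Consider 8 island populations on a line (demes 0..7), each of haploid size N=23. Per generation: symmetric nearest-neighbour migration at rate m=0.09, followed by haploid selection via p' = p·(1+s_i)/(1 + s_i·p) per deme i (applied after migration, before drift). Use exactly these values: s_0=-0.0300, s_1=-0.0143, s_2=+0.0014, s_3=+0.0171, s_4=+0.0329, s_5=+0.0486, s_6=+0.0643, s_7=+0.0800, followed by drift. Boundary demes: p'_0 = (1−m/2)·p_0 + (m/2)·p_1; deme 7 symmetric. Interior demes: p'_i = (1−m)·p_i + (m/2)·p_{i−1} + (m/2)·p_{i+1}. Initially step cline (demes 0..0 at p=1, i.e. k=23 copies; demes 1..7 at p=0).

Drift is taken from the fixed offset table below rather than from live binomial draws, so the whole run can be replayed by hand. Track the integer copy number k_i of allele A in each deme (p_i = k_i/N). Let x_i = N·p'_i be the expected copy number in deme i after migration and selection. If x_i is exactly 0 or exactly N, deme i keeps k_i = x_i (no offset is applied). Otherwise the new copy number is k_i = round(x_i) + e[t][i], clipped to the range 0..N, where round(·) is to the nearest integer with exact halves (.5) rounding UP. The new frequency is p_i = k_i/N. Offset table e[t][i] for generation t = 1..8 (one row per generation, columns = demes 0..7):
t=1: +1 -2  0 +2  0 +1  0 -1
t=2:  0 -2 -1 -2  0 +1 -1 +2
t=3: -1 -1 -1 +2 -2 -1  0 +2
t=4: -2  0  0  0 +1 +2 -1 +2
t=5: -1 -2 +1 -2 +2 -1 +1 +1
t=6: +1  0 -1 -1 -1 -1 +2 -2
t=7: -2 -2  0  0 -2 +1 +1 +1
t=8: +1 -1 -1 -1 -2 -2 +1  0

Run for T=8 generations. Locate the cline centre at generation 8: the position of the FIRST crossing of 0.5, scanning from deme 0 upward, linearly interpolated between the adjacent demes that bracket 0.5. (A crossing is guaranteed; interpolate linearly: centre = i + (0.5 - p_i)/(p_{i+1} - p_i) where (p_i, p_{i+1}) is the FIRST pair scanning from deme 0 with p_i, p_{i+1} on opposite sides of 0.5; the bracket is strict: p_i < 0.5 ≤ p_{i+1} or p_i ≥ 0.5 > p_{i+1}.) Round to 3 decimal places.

0.042

t=0: k=[23 0 0 0 0 0 0 0]
t=1: x=[21.9345 1.0209 0.0000 0.0000 0.0000 0.0000 0.0000 0.0000] k=[23 0 0 0 0 0 0 0]
t=2: x=[21.9345 1.0209 0.0000 0.0000 0.0000 0.0000 0.0000 0.0000] k=[22 0 0 0 0 0 0 0]
t=3: x=[20.9539 0.9764 0.0000 0.0000 0.0000 0.0000 0.0000 0.0000] k=[20 0 0 0 0 0 0 0]
t=4: x=[19.0004 0.8876 0.0000 0.0000 0.0000 0.0000 0.0000 0.0000] k=[17 1 0 0 0 0 0 0]
t=5: x=[16.1342 1.6528 0.0451 0.0000 0.0000 0.0000 0.0000 0.0000] k=[15 0 1 0 0 0 0 0]
t=6: x=[14.1598 0.7100 0.9112 0.0458 0.0000 0.0000 0.0000 0.0000] k=[15 1 0 0 0 0 0 0]
t=7: x=[14.2052 1.5639 0.0451 0.0000 0.0000 0.0000 0.0000 0.0000] k=[12 0 0 0 0 0 0 0]
t=8: x=[11.2849 0.5325 0.0000 0.0000 0.0000 0.0000 0.0000 0.0000] k=[12 0 0 0 0 0 0 0]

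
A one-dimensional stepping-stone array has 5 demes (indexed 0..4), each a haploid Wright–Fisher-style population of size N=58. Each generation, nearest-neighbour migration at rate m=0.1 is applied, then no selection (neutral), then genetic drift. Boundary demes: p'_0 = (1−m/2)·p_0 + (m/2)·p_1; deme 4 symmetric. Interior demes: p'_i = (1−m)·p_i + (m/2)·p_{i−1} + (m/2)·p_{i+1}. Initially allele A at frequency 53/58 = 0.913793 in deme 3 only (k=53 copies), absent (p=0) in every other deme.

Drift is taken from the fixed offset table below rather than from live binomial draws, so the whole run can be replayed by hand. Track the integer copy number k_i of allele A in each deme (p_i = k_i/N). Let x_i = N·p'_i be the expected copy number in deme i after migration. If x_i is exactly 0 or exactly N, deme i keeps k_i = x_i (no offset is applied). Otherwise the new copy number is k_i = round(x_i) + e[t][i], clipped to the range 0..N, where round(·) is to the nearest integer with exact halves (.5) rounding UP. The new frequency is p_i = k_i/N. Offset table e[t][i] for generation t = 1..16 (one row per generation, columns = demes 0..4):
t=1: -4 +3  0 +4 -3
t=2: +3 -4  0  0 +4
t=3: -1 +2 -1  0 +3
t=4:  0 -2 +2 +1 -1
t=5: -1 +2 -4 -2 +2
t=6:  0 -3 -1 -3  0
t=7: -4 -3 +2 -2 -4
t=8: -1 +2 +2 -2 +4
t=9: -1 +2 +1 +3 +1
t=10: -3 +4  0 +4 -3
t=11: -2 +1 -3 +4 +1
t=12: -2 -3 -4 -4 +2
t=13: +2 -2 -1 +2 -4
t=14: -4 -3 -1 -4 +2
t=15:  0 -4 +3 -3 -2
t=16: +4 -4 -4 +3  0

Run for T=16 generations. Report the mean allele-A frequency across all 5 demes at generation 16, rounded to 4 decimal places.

0.1586

t=0: k=[0 0 0 53 0]
t=1: x=[0.0000 0.0000 2.6500 47.7000 2.6500] k=[0 0 3 52 0]
t=2: x=[0.0000 0.1500 5.3000 46.9500 2.6000] k=[0 0 5 47 7]
t=3: x=[0.0000 0.2500 6.8500 42.9000 9.0000] k=[0 2 6 43 12]
t=4: x=[0.1000 2.1000 7.6500 39.6000 13.5500] k=[0 0 10 41 13]
t=5: x=[0.0000 0.5000 11.0500 38.0500 14.4000] k=[0 3 7 36 16]
t=6: x=[0.1500 3.0500 8.2500 33.5500 17.0000] k=[0 0 7 31 17]
t=7: x=[0.0000 0.3500 7.8500 29.1000 17.7000] k=[0 0 10 27 14]
t=8: x=[0.0000 0.5000 10.3500 25.5000 14.6500] k=[0 3 12 24 19]
t=9: x=[0.1500 3.3000 12.1500 23.1500 19.2500] k=[0 5 13 26 20]
t=10: x=[0.2500 5.1500 13.2500 25.0500 20.3000] k=[0 9 13 29 17]
t=11: x=[0.4500 8.7500 13.6000 27.6000 17.6000] k=[0 10 11 32 19]
t=12: x=[0.5000 9.5500 12.0000 30.3000 19.6500] k=[0 7 8 26 22]
t=13: x=[0.3500 6.7000 8.8500 24.9000 22.2000] k=[2 5 8 27 18]
t=14: x=[2.1500 5.0000 8.8000 25.6000 18.4500] k=[0 2 8 22 20]
t=15: x=[0.1000 2.2000 8.4000 21.2000 20.1000] k=[0 0 11 18 18]
t=16: x=[0.0000 0.5500 10.8000 17.6500 18.0000] k=[0 0 7 21 18]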